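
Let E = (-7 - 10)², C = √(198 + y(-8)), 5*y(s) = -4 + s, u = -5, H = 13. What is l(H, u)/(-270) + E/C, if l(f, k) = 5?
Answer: -1/54 + 289*√4890/978 ≈ 20.645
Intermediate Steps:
y(s) = -⅘ + s/5 (y(s) = (-4 + s)/5 = -⅘ + s/5)
C = √4890/5 (C = √(198 + (-⅘ + (⅕)*(-8))) = √(198 + (-⅘ - 8/5)) = √(198 - 12/5) = √(978/5) = √4890/5 ≈ 13.986)
E = 289 (E = (-17)² = 289)
l(H, u)/(-270) + E/C = 5/(-270) + 289/((√4890/5)) = 5*(-1/270) + 289*(√4890/978) = -1/54 + 289*√4890/978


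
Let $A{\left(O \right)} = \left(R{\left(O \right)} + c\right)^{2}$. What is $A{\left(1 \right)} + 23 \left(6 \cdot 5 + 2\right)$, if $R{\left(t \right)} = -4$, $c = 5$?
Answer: $737$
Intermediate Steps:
$A{\left(O \right)} = 1$ ($A{\left(O \right)} = \left(-4 + 5\right)^{2} = 1^{2} = 1$)
$A{\left(1 \right)} + 23 \left(6 \cdot 5 + 2\right) = 1 + 23 \left(6 \cdot 5 + 2\right) = 1 + 23 \left(30 + 2\right) = 1 + 23 \cdot 32 = 1 + 736 = 737$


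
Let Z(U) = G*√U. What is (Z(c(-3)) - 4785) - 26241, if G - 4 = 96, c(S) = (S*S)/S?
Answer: -31026 + 100*I*√3 ≈ -31026.0 + 173.21*I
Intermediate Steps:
c(S) = S (c(S) = S²/S = S)
G = 100 (G = 4 + 96 = 100)
Z(U) = 100*√U
(Z(c(-3)) - 4785) - 26241 = (100*√(-3) - 4785) - 26241 = (100*(I*√3) - 4785) - 26241 = (100*I*√3 - 4785) - 26241 = (-4785 + 100*I*√3) - 26241 = -31026 + 100*I*√3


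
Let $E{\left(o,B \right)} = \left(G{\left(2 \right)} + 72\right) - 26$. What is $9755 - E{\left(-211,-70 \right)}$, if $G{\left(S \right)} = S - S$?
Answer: $9709$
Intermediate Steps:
$G{\left(S \right)} = 0$
$E{\left(o,B \right)} = 46$ ($E{\left(o,B \right)} = \left(0 + 72\right) - 26 = 72 - 26 = 46$)
$9755 - E{\left(-211,-70 \right)} = 9755 - 46 = 9709$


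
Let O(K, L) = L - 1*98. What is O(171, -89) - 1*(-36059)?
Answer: 35872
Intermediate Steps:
O(K, L) = -98 + L (O(K, L) = L - 98 = -98 + L)
O(171, -89) - 1*(-36059) = (-98 - 89) - 1*(-36059) = -187 + 36059 = 35872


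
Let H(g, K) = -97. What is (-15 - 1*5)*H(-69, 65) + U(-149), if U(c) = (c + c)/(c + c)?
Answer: 1941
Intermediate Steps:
U(c) = 1 (U(c) = (2*c)/((2*c)) = (2*c)*(1/(2*c)) = 1)
(-15 - 1*5)*H(-69, 65) + U(-149) = (-15 - 1*5)*(-97) + 1 = (-15 - 5)*(-97) + 1 = -20*(-97) + 1 = 1940 + 1 = 1941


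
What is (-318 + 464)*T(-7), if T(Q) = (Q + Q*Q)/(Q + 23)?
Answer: 1533/4 ≈ 383.25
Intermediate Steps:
T(Q) = (Q + Q**2)/(23 + Q)
(-318 + 464)*T(-7) = (-318 + 464)*(-7*(1 - 7)/(23 - 7)) = 146*(-7*(-6)/16) = 146*(-7*1/16*(-6)) = 146*(21/8) = 1533/4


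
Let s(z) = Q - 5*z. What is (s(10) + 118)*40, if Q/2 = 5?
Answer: 3120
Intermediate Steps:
Q = 10 (Q = 2*5 = 10)
s(z) = 10 - 5*z
(s(10) + 118)*40 = ((10 - 5*10) + 118)*40 = ((10 - 50) + 118)*40 = (-40 + 118)*40 = 78*40 = 3120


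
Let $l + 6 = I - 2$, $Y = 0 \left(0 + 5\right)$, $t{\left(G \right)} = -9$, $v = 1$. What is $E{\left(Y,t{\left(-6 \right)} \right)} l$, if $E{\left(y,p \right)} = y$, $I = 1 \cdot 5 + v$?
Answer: $0$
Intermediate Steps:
$I = 6$ ($I = 1 \cdot 5 + 1 = 5 + 1 = 6$)
$Y = 0$ ($Y = 0 \cdot 5 = 0$)
$l = -2$ ($l = -6 + \left(6 - 2\right) = -6 + 4 = -2$)
$E{\left(Y,t{\left(-6 \right)} \right)} l = 0 \left(-2\right) = 0$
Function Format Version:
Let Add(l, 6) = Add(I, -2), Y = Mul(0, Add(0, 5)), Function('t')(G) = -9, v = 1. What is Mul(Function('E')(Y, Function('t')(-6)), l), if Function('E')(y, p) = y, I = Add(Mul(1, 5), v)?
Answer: 0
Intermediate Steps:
I = 6 (I = Add(Mul(1, 5), 1) = Add(5, 1) = 6)
Y = 0 (Y = Mul(0, 5) = 0)
l = -2 (l = Add(-6, Add(6, -2)) = Add(-6, 4) = -2)
Mul(Function('E')(Y, Function('t')(-6)), l) = Mul(0, -2) = 0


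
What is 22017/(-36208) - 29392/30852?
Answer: -435873505/279272304 ≈ -1.5607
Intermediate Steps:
22017/(-36208) - 29392/30852 = 22017*(-1/36208) - 29392*1/30852 = -22017/36208 - 7348/7713 = -435873505/279272304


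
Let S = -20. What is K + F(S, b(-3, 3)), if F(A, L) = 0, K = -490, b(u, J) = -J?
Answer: -490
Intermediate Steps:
K + F(S, b(-3, 3)) = -490 + 0 = -490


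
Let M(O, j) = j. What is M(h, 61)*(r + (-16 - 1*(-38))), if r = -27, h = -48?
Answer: -305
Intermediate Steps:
M(h, 61)*(r + (-16 - 1*(-38))) = 61*(-27 + (-16 - 1*(-38))) = 61*(-27 + (-16 + 38)) = 61*(-27 + 22) = 61*(-5) = -305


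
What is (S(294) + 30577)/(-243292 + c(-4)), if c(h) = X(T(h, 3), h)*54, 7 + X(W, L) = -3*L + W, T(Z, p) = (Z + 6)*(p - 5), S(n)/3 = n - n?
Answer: -30577/243238 ≈ -0.12571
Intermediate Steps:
S(n) = 0 (S(n) = 3*(n - n) = 3*0 = 0)
T(Z, p) = (-5 + p)*(6 + Z) (T(Z, p) = (6 + Z)*(-5 + p) = (-5 + p)*(6 + Z))
X(W, L) = -7 + W - 3*L (X(W, L) = -7 + (-3*L + W) = -7 + (W - 3*L) = -7 + W - 3*L)
c(h) = -1026 - 270*h (c(h) = (-7 + (-30 - 5*h + 6*3 + h*3) - 3*h)*54 = (-7 + (-30 - 5*h + 18 + 3*h) - 3*h)*54 = (-7 + (-12 - 2*h) - 3*h)*54 = (-19 - 5*h)*54 = -1026 - 270*h)
(S(294) + 30577)/(-243292 + c(-4)) = (0 + 30577)/(-243292 + (-1026 - 270*(-4))) = 30577/(-243292 + (-1026 + 1080)) = 30577/(-243292 + 54) = 30577/(-243238) = 30577*(-1/243238) = -30577/243238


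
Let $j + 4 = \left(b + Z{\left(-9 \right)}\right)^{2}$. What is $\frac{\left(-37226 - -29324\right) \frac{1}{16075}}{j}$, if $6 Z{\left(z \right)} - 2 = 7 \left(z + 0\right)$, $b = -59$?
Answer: $- \frac{284472}{2766202075} \approx -0.00010284$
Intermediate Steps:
$Z{\left(z \right)} = \frac{1}{3} + \frac{7 z}{6}$ ($Z{\left(z \right)} = \frac{1}{3} + \frac{7 \left(z + 0\right)}{6} = \frac{1}{3} + \frac{7 z}{6}$)
$j = \frac{172081}{36}$ ($j = -4 + \left(-59 + \left(\frac{1}{3} + \frac{7}{6} \left(-9\right)\right)\right)^{2} = -4 + \left(-59 + \left(\frac{1}{3} - \frac{21}{2}\right)\right)^{2} = -4 + \left(-59 - \frac{61}{6}\right)^{2} = -4 + \left(- \frac{415}{6}\right)^{2} = -4 + \frac{172225}{36} = \frac{172081}{36} \approx 4780.0$)
$\frac{\left(-37226 - -29324\right) \frac{1}{16075}}{j} = \frac{\left(-37226 - -29324\right) \frac{1}{16075}}{\frac{172081}{36}} = \left(-37226 + 29324\right) \frac{1}{16075} \cdot \frac{36}{172081} = \left(-7902\right) \frac{1}{16075} \cdot \frac{36}{172081} = \left(- \frac{7902}{16075}\right) \frac{36}{172081} = - \frac{284472}{2766202075}$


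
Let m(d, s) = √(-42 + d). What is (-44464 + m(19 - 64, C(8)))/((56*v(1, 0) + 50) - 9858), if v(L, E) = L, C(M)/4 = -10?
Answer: 5558/1219 - I*√87/9752 ≈ 4.5595 - 0.00095646*I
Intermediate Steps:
C(M) = -40 (C(M) = 4*(-10) = -40)
(-44464 + m(19 - 64, C(8)))/((56*v(1, 0) + 50) - 9858) = (-44464 + √(-42 + (19 - 64)))/((56*1 + 50) - 9858) = (-44464 + √(-42 - 45))/((56 + 50) - 9858) = (-44464 + √(-87))/(106 - 9858) = (-44464 + I*√87)/(-9752) = (-44464 + I*√87)*(-1/9752) = 5558/1219 - I*√87/9752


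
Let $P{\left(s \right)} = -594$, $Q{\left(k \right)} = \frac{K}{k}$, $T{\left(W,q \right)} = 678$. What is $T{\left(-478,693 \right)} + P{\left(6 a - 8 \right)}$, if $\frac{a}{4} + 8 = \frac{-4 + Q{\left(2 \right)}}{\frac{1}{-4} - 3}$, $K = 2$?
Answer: $84$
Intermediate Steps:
$Q{\left(k \right)} = \frac{2}{k}$
$a = - \frac{368}{13}$ ($a = -32 + 4 \frac{-4 + \frac{2}{2}}{\frac{1}{-4} - 3} = -32 + 4 \frac{-4 + 2 \cdot \frac{1}{2}}{- \frac{1}{4} - 3} = -32 + 4 \frac{-4 + 1}{- \frac{13}{4}} = -32 + 4 \left(\left(-3\right) \left(- \frac{4}{13}\right)\right) = -32 + 4 \cdot \frac{12}{13} = -32 + \frac{48}{13} = - \frac{368}{13} \approx -28.308$)
$T{\left(-478,693 \right)} + P{\left(6 a - 8 \right)} = 678 - 594 = 84$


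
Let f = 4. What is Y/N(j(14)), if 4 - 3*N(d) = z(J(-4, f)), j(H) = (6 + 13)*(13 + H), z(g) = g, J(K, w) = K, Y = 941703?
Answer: 2825109/8 ≈ 3.5314e+5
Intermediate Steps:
j(H) = 247 + 19*H (j(H) = 19*(13 + H) = 247 + 19*H)
N(d) = 8/3 (N(d) = 4/3 - ⅓*(-4) = 4/3 + 4/3 = 8/3)
Y/N(j(14)) = 941703/(8/3) = 941703*(3/8) = 2825109/8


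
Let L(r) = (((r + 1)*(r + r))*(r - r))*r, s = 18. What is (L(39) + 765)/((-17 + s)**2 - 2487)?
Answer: -765/2486 ≈ -0.30772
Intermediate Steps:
L(r) = 0 (L(r) = (((1 + r)*(2*r))*0)*r = ((2*r*(1 + r))*0)*r = 0*r = 0)
(L(39) + 765)/((-17 + s)**2 - 2487) = (0 + 765)/((-17 + 18)**2 - 2487) = 765/(1**2 - 2487) = 765/(1 - 2487) = 765/(-2486) = 765*(-1/2486) = -765/2486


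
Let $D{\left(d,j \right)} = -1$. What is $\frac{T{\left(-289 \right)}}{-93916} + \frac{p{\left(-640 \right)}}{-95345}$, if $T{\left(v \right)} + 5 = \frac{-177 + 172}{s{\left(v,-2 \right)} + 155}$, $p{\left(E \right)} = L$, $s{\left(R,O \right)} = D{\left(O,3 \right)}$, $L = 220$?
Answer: $- \frac{621596341}{275796167416} \approx -0.0022538$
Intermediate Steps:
$s{\left(R,O \right)} = -1$
$p{\left(E \right)} = 220$
$T{\left(v \right)} = - \frac{775}{154}$ ($T{\left(v \right)} = -5 + \frac{-177 + 172}{-1 + 155} = -5 - \frac{5}{154} = - \frac{775}{154}$)
$\frac{T{\left(-289 \right)}}{-93916} + \frac{p{\left(-640 \right)}}{-95345} = - \frac{775}{154 \left(-93916\right)} + \frac{220}{-95345} = \left(- \frac{775}{154}\right) \left(- \frac{1}{93916}\right) + 220 \left(- \frac{1}{95345}\right) = \frac{775}{14463064} - \frac{44}{19069} = - \frac{621596341}{275796167416}$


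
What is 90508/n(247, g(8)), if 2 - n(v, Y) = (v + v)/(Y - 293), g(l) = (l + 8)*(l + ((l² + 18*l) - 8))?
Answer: 4039585/82 ≈ 49263.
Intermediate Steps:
g(l) = (8 + l)*(-8 + l² + 19*l) (g(l) = (8 + l)*(l + (-8 + l² + 18*l)) = (8 + l)*(-8 + l² + 19*l))
n(v, Y) = 2 - 2*v/(-293 + Y) (n(v, Y) = 2 - (v + v)/(Y - 293) = 2 - 2*v/(-293 + Y))
90508/n(247, g(8)) = 90508/((2*(-293 + (-64 + 8³ + 27*8² + 144*8) - 1*247)/(-293 + (-64 + 8³ + 27*8² + 144*8)))) = 90508/((2*(-293 + (-64 + 512 + 27*64 + 1152) - 247)/(-293 + (-64 + 512 + 27*64 + 1152)))) = 90508/((2*(-293 + (-64 + 512 + 1728 + 1152) - 247)/(-293 + (-64 + 512 + 1728 + 1152)))) = 90508/((2*(-293 + 3328 - 247)/(-293 + 3328))) = 90508/((2*2788/3035)) = 90508/((2*(1/3035)*2788)) = 90508/(5576/3035) = 90508*(3035/5576) = 4039585/82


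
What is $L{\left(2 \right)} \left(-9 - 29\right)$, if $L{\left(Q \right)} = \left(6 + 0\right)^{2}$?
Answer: $-1368$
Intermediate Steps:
$L{\left(Q \right)} = 36$ ($L{\left(Q \right)} = 6^{2} = 36$)
$L{\left(2 \right)} \left(-9 - 29\right) = 36 \left(-9 - 29\right) = 36 \left(-38\right) = -1368$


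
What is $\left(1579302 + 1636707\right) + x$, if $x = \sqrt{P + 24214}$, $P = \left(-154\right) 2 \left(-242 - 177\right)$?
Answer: $3216009 + \sqrt{153266} \approx 3.2164 \cdot 10^{6}$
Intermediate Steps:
$P = 129052$ ($P = \left(-308\right) \left(-419\right) = 129052$)
$x = \sqrt{153266}$ ($x = \sqrt{129052 + 24214} = \sqrt{153266} \approx 391.49$)
$\left(1579302 + 1636707\right) + x = \left(1579302 + 1636707\right) + \sqrt{153266} = 3216009 + \sqrt{153266}$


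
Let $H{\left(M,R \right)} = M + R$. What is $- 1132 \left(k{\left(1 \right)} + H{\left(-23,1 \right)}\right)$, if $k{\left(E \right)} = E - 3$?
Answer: $27168$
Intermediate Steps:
$k{\left(E \right)} = -3 + E$
$- 1132 \left(k{\left(1 \right)} + H{\left(-23,1 \right)}\right) = - 1132 \left(\left(-3 + 1\right) + \left(-23 + 1\right)\right) = - 1132 \left(-2 - 22\right) = \left(-1132\right) \left(-24\right) = 27168$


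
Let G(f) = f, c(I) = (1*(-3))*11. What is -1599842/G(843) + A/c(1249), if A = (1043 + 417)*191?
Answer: -31985974/3091 ≈ -10348.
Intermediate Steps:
c(I) = -33 (c(I) = -3*11 = -33)
A = 278860 (A = 1460*191 = 278860)
-1599842/G(843) + A/c(1249) = -1599842/843 + 278860/(-33) = -1599842*1/843 + 278860*(-1/33) = -1599842/843 - 278860/33 = -31985974/3091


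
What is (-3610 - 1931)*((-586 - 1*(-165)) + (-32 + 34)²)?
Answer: 2310597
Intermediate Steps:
(-3610 - 1931)*((-586 - 1*(-165)) + (-32 + 34)²) = -5541*((-586 + 165) + 2²) = -5541*(-421 + 4) = -5541*(-417) = 2310597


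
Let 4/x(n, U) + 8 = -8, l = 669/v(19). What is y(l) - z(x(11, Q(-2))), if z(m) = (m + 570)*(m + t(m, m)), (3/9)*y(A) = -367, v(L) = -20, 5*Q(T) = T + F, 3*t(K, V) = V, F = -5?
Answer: -10933/12 ≈ -911.08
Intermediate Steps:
t(K, V) = V/3
Q(T) = -1 + T/5 (Q(T) = (T - 5)/5 = (-5 + T)/5 = -1 + T/5)
l = -669/20 (l = 669/(-20) = 669*(-1/20) = -669/20 ≈ -33.450)
x(n, U) = -¼ (x(n, U) = 4/(-8 - 8) = 4/(-16) = 4*(-1/16) = -¼)
y(A) = -1101 (y(A) = 3*(-367) = -1101)
z(m) = 4*m*(570 + m)/3 (z(m) = (m + 570)*(m + m/3) = (570 + m)*(4*m/3) = 4*m*(570 + m)/3)
y(l) - z(x(11, Q(-2))) = -1101 - 4*(-1)*(570 - ¼)/(3*4) = -1101 - 4*(-1)*2279/(3*4*4) = -1101 - 1*(-2279/12) = -1101 + 2279/12 = -10933/12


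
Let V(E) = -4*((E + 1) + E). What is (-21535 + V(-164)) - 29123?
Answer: -49350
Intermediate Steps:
V(E) = -4 - 8*E (V(E) = -4*((1 + E) + E) = -4*(1 + 2*E) = -4 - 8*E)
(-21535 + V(-164)) - 29123 = (-21535 + (-4 - 8*(-164))) - 29123 = (-21535 + (-4 + 1312)) - 29123 = (-21535 + 1308) - 29123 = -20227 - 29123 = -49350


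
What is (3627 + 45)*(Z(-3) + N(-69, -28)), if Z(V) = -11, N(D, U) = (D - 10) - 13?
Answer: -378216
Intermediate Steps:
N(D, U) = -23 + D (N(D, U) = (-10 + D) - 13 = -23 + D)
(3627 + 45)*(Z(-3) + N(-69, -28)) = (3627 + 45)*(-11 + (-23 - 69)) = 3672*(-11 - 92) = 3672*(-103) = -378216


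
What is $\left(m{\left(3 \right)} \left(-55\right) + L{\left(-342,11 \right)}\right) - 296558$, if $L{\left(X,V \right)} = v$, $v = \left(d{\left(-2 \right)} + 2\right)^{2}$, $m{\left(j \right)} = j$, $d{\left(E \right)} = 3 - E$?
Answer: $-296674$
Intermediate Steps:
$v = 49$ ($v = \left(\left(3 - -2\right) + 2\right)^{2} = \left(\left(3 + 2\right) + 2\right)^{2} = \left(5 + 2\right)^{2} = 7^{2} = 49$)
$L{\left(X,V \right)} = 49$
$\left(m{\left(3 \right)} \left(-55\right) + L{\left(-342,11 \right)}\right) - 296558 = \left(3 \left(-55\right) + 49\right) - 296558 = \left(-165 + 49\right) - 296558 = -116 - 296558 = -296674$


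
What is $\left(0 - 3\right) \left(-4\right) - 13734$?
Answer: $-13722$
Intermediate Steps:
$\left(0 - 3\right) \left(-4\right) - 13734 = \left(-3\right) \left(-4\right) - 13734 = 12 - 13734 = -13722$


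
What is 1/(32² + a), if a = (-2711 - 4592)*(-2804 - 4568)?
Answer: 1/53838740 ≈ 1.8574e-8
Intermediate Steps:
a = 53837716 (a = -7303*(-7372) = 53837716)
1/(32² + a) = 1/(32² + 53837716) = 1/(1024 + 53837716) = 1/53838740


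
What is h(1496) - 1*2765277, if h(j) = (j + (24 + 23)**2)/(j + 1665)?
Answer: -8741036892/3161 ≈ -2.7653e+6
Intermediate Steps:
h(j) = (2209 + j)/(1665 + j) (h(j) = (j + 47**2)/(1665 + j) = (j + 2209)/(1665 + j) = (2209 + j)/(1665 + j))
h(1496) - 1*2765277 = (2209 + 1496)/(1665 + 1496) - 1*2765277 = 3705/3161 - 2765277 = -8741036892/3161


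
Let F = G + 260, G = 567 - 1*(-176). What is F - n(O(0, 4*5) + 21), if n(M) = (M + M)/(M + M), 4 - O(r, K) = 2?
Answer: 1002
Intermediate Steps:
O(r, K) = 2 (O(r, K) = 4 - 1*2 = 4 - 2 = 2)
G = 743 (G = 567 + 176 = 743)
F = 1003 (F = 743 + 260 = 1003)
n(M) = 1 (n(M) = (2*M)/((2*M)) = (2*M)*(1/(2*M)) = 1)
F - n(O(0, 4*5) + 21) = 1003 - 1*1 = 1003 - 1 = 1002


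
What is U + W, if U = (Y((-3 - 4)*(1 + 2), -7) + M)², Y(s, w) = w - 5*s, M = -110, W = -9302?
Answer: -9158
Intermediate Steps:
U = 144 (U = ((-7 - 5*(-3 - 4)*(1 + 2)) - 110)² = ((-7 - (-35)*3) - 110)² = ((-7 - 5*(-21)) - 110)² = ((-7 + 105) - 110)² = (98 - 110)² = (-12)² = 144)
U + W = 144 - 9302 = -9158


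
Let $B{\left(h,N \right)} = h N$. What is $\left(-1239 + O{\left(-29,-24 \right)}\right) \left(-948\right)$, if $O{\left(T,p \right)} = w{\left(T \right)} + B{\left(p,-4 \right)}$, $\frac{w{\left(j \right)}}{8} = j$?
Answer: $1303500$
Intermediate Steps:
$w{\left(j \right)} = 8 j$
$B{\left(h,N \right)} = N h$
$O{\left(T,p \right)} = - 4 p + 8 T$ ($O{\left(T,p \right)} = 8 T - 4 p = - 4 p + 8 T$)
$\left(-1239 + O{\left(-29,-24 \right)}\right) \left(-948\right) = \left(-1239 + \left(\left(-4\right) \left(-24\right) + 8 \left(-29\right)\right)\right) \left(-948\right) = \left(-1239 + \left(96 - 232\right)\right) \left(-948\right) = \left(-1239 - 136\right) \left(-948\right) = \left(-1375\right) \left(-948\right) = 1303500$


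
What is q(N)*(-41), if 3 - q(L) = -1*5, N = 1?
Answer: -328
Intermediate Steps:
q(L) = 8 (q(L) = 3 - (-1)*5 = 3 - 1*(-5) = 3 + 5 = 8)
q(N)*(-41) = 8*(-41) = -328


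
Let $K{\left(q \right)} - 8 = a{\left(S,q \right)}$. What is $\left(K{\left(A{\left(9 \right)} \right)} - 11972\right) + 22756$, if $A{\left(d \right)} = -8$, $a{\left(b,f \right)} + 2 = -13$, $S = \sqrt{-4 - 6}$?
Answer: $10777$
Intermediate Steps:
$S = i \sqrt{10}$ ($S = \sqrt{-10} = i \sqrt{10} \approx 3.1623 i$)
$a{\left(b,f \right)} = -15$ ($a{\left(b,f \right)} = -2 - 13 = -15$)
$K{\left(q \right)} = -7$ ($K{\left(q \right)} = 8 - 15 = -7$)
$\left(K{\left(A{\left(9 \right)} \right)} - 11972\right) + 22756 = \left(-7 - 11972\right) + 22756 = -11979 + 22756 = 10777$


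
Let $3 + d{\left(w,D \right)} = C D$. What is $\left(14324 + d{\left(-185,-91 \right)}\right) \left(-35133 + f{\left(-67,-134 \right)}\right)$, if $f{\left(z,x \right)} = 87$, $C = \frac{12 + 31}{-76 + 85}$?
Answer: $-486656544$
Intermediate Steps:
$C = \frac{43}{9} \approx 4.7778$
$d{\left(w,D \right)} = -3 + \frac{43 D}{9}$
$\left(14324 + d{\left(-185,-91 \right)}\right) \left(-35133 + f{\left(-67,-134 \right)}\right) = \left(14324 + \left(-3 + \frac{43}{9} \left(-91\right)\right)\right) \left(-35133 + 87\right) = \left(14324 - \frac{3940}{9}\right) \left(-35046\right) = \frac{124976}{9} \left(-35046\right) = -486656544$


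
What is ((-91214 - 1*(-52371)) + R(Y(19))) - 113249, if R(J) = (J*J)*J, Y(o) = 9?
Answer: -151363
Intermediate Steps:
R(J) = J**3 (R(J) = J**2*J = J**3)
((-91214 - 1*(-52371)) + R(Y(19))) - 113249 = ((-91214 - 1*(-52371)) + 9**3) - 113249 = ((-91214 + 52371) + 729) - 113249 = (-38843 + 729) - 113249 = -38114 - 113249 = -151363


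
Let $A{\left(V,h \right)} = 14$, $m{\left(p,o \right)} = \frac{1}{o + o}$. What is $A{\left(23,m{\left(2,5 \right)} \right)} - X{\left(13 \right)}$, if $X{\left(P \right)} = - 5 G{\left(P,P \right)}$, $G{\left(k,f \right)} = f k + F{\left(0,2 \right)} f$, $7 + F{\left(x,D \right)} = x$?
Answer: $404$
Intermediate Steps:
$F{\left(x,D \right)} = -7 + x$
$m{\left(p,o \right)} = \frac{1}{2 o}$
$G{\left(k,f \right)} = - 7 f + f k$ ($G{\left(k,f \right)} = f k + \left(-7 + 0\right) f = f k - 7 f = - 7 f + f k$)
$X{\left(P \right)} = - 5 P \left(-7 + P\right)$
$A{\left(23,m{\left(2,5 \right)} \right)} - X{\left(13 \right)} = 14 - 5 \cdot 13 \left(7 - 13\right) = 14 - 5 \cdot 13 \left(-6\right) = 14 - -390 = 14 + 390 = 404$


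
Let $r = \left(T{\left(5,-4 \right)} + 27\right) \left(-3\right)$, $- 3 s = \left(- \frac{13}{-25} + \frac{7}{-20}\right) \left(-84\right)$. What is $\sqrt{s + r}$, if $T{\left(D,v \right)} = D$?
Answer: $\frac{i \sqrt{2281}}{5} \approx 9.552 i$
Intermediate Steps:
$s = \frac{119}{25}$ ($s = - \frac{\left(- \frac{13}{-25} + \frac{7}{-20}\right) \left(-84\right)}{3} = - \frac{\left(\left(-13\right) \left(- \frac{1}{25}\right) + 7 \left(- \frac{1}{20}\right)\right) \left(-84\right)}{3} = - \frac{\left(\frac{13}{25} - \frac{7}{20}\right) \left(-84\right)}{3} = - \frac{\frac{17}{100} \left(-84\right)}{3} = \left(- \frac{1}{3}\right) \left(- \frac{357}{25}\right) = \frac{119}{25} \approx 4.76$)
$r = -96$ ($r = \left(5 + 27\right) \left(-3\right) = 32 \left(-3\right) = -96$)
$\sqrt{s + r} = \sqrt{\frac{119}{25} - 96} = \sqrt{- \frac{2281}{25}} = \frac{i \sqrt{2281}}{5}$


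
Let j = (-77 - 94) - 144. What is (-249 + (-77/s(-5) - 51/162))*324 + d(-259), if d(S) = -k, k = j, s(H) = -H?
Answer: -427263/5 ≈ -85453.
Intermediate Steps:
j = -315 (j = -171 - 144 = -315)
k = -315
d(S) = 315 (d(S) = -1*(-315) = 315)
(-249 + (-77/s(-5) - 51/162))*324 + d(-259) = (-249 + (-77/((-1*(-5))) - 51/162))*324 + 315 = (-249 + (-77/5 - 51*1/162))*324 + 315 = (-249 + (-77*⅕ - 17/54))*324 + 315 = (-249 + (-77/5 - 17/54))*324 + 315 = (-249 - 4243/270)*324 + 315 = -71473/270*324 + 315 = -428838/5 + 315 = -427263/5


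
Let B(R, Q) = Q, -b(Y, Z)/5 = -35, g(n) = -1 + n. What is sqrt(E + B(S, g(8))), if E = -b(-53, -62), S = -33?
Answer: 2*I*sqrt(42) ≈ 12.961*I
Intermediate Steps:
b(Y, Z) = 175 (b(Y, Z) = -5*(-35) = 175)
E = -175 (E = -1*175 = -175)
sqrt(E + B(S, g(8))) = sqrt(-175 + (-1 + 8)) = sqrt(-175 + 7) = sqrt(-168) = 2*I*sqrt(42)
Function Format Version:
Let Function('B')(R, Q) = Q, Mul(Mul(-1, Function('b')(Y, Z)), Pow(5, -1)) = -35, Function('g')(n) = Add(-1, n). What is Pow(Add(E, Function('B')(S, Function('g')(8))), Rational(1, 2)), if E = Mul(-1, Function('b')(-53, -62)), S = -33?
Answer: Mul(2, I, Pow(42, Rational(1, 2))) ≈ Mul(12.961, I)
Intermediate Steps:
Function('b')(Y, Z) = 175 (Function('b')(Y, Z) = Mul(-5, -35) = 175)
E = -175 (E = Mul(-1, 175) = -175)
Pow(Add(E, Function('B')(S, Function('g')(8))), Rational(1, 2)) = Pow(Add(-175, Add(-1, 8)), Rational(1, 2)) = Pow(Add(-175, 7), Rational(1, 2)) = Pow(-168, Rational(1, 2)) = Mul(2, I, Pow(42, Rational(1, 2)))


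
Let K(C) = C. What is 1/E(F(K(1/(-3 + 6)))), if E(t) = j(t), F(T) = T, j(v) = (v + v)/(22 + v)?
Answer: 67/2 ≈ 33.500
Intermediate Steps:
j(v) = 2*v/(22 + v) (j(v) = (2*v)/(22 + v) = 2*v/(22 + v))
E(t) = 2*t/(22 + t)
1/E(F(K(1/(-3 + 6)))) = 1/(2/((-3 + 6)*(22 + 1/(-3 + 6)))) = 1/(2/(3*(22 + 1/3))) = 1/(2*(1/3)/(22 + 1/3)) = 1/(2*(1/3)/(67/3)) = 1/(2*(1/3)*(3/67)) = 1/(2/67) = 67/2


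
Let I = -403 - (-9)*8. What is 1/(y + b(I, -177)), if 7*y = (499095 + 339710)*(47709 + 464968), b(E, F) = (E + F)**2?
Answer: 7/430037837433 ≈ 1.6278e-11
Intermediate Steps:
I = -331 (I = -403 - 1*(-72) = -403 + 72 = -331)
y = 430036030985/7 (y = ((499095 + 339710)*(47709 + 464968))/7 = (838805*512677)/7 = (1/7)*430036030985 = 430036030985/7 ≈ 6.1434e+10)
1/(y + b(I, -177)) = 1/(430036030985/7 + (-331 - 177)**2) = 1/(430036030985/7 + (-508)**2) = 1/(430036030985/7 + 258064) = 1/(430037837433/7) = 7/430037837433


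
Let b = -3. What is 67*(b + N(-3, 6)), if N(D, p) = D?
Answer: -402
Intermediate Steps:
67*(b + N(-3, 6)) = 67*(-3 - 3) = 67*(-6) = -402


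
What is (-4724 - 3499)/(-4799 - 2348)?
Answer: 8223/7147 ≈ 1.1506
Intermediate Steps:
(-4724 - 3499)/(-4799 - 2348) = -8223/(-7147) = -8223*(-1/7147) = 8223/7147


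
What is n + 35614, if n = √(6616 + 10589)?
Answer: 35614 + √17205 ≈ 35745.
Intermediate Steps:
n = √17205 ≈ 131.17
n + 35614 = √17205 + 35614 = 35614 + √17205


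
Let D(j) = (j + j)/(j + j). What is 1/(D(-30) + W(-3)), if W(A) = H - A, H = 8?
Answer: 1/12 ≈ 0.083333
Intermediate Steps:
W(A) = 8 - A
D(j) = 1 (D(j) = (2*j)/((2*j)) = (2*j)*(1/(2*j)) = 1)
1/(D(-30) + W(-3)) = 1/(1 + (8 - 1*(-3))) = 1/(1 + (8 + 3)) = 1/(1 + 11) = 1/12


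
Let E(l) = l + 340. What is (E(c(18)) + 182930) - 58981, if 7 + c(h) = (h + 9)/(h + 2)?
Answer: 2485667/20 ≈ 1.2428e+5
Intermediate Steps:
c(h) = -7 + (9 + h)/(2 + h) (c(h) = -7 + (h + 9)/(h + 2) = -7 + (9 + h)/(2 + h))
E(l) = 340 + l
(E(c(18)) + 182930) - 58981 = ((340 + (-5 - 6*18)/(2 + 18)) + 182930) - 58981 = ((340 + (-5 - 108)/20) + 182930) - 58981 = ((340 + (1/20)*(-113)) + 182930) - 58981 = ((340 - 113/20) + 182930) - 58981 = (6687/20 + 182930) - 58981 = 3665287/20 - 58981 = 2485667/20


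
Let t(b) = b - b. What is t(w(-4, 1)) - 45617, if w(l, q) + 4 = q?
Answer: -45617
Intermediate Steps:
w(l, q) = -4 + q
t(b) = 0
t(w(-4, 1)) - 45617 = 0 - 45617 = -45617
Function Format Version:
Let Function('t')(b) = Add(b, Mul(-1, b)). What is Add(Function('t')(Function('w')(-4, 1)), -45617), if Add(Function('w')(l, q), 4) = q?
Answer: -45617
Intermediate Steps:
Function('w')(l, q) = Add(-4, q)
Function('t')(b) = 0
Add(Function('t')(Function('w')(-4, 1)), -45617) = Add(0, -45617) = -45617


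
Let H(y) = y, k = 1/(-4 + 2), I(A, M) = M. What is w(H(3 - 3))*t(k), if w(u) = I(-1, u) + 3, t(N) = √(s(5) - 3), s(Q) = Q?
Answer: 3*√2 ≈ 4.2426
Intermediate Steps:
k = -½ (k = 1/(-2) = -½ ≈ -0.50000)
t(N) = √2 (t(N) = √(5 - 3) = √2)
w(u) = 3 + u (w(u) = u + 3 = 3 + u)
w(H(3 - 3))*t(k) = (3 + (3 - 3))*√2 = (3 + 0)*√2 = 3*√2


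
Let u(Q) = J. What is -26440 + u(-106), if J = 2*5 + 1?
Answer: -26429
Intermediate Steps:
J = 11 (J = 10 + 1 = 11)
u(Q) = 11
-26440 + u(-106) = -26440 + 11 = -26429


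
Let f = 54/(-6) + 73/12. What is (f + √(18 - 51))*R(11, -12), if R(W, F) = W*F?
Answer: 385 - 132*I*√33 ≈ 385.0 - 758.28*I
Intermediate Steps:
R(W, F) = F*W
f = -35/12 (f = 54*(-⅙) + 73*(1/12) = -9 + 73/12 = -35/12 ≈ -2.9167)
(f + √(18 - 51))*R(11, -12) = (-35/12 + √(18 - 51))*(-12*11) = (-35/12 + √(-33))*(-132) = (-35/12 + I*√33)*(-132) = 385 - 132*I*√33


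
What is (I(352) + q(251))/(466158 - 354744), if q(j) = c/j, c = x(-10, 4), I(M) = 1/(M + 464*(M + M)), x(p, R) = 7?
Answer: 2289307/9144750597312 ≈ 2.5034e-7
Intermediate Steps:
I(M) = 1/(929*M) (I(M) = 1/(M + 464*(2*M)) = 1/(M + 928*M) = 1/(929*M))
c = 7
q(j) = 7/j
(I(352) + q(251))/(466158 - 354744) = ((1/929)/352 + 7/251)/(466158 - 354744) = ((1/929)*(1/352) + 7*(1/251))/111414 = (1/327008 + 7/251)*(1/111414) = (2289307/82079008)*(1/111414) = 2289307/9144750597312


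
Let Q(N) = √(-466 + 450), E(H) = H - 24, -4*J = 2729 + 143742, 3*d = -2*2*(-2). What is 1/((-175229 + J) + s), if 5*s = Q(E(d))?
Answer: -84738700/17951618194481 - 320*I/17951618194481 ≈ -4.7204e-6 - 1.7826e-11*I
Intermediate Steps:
d = 8/3 (d = (-2*2*(-2))/3 = (-4*(-2))/3 = (⅓)*8 = 8/3 ≈ 2.6667)
J = -146471/4 (J = -(2729 + 143742)/4 = -¼*146471 = -146471/4 ≈ -36618.)
E(H) = -24 + H
Q(N) = 4*I (Q(N) = √(-16) = 4*I)
s = 4*I/5 (s = (4*I)/5 = 4*I/5 ≈ 0.8*I)
1/((-175229 + J) + s) = 1/((-175229 - 146471/4) + 4*I/5) = 1/(-847387/4 + 4*I/5) = 400*(-847387/4 - 4*I/5)/17951618194481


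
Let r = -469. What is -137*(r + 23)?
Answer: 61102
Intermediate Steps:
-137*(r + 23) = -137*(-469 + 23) = -137*(-446) = 61102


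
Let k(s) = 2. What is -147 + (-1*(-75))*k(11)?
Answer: 3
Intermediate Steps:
-147 + (-1*(-75))*k(11) = -147 - 1*(-75)*2 = -147 + 75*2 = -147 + 150 = 3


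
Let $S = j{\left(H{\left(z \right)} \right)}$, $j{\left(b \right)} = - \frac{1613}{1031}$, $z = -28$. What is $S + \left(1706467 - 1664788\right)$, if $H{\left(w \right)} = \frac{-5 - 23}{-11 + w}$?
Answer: $\frac{42969436}{1031} \approx 41677.0$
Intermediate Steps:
$H{\left(w \right)} = - \frac{28}{-11 + w}$
$j{\left(b \right)} = - \frac{1613}{1031}$ ($j{\left(b \right)} = \left(-1613\right) \frac{1}{1031} = - \frac{1613}{1031}$)
$S = - \frac{1613}{1031} \approx -1.5645$
$S + \left(1706467 - 1664788\right) = - \frac{1613}{1031} + \left(1706467 - 1664788\right) = - \frac{1613}{1031} + 41679 = \frac{42969436}{1031}$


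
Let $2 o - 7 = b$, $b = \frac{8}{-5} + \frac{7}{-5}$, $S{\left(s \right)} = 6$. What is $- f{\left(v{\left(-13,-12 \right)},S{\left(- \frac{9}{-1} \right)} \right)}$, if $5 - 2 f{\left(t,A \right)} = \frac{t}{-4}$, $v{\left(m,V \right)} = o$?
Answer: $- \frac{11}{4} \approx -2.75$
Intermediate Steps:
$b = -3$ ($b = 8 \left(- \frac{1}{5}\right) + 7 \left(- \frac{1}{5}\right) = - \frac{8}{5} - \frac{7}{5} = -3$)
$o = 2$ ($o = \frac{7}{2} + \frac{1}{2} \left(-3\right) = \frac{7}{2} - \frac{3}{2} = 2$)
$v{\left(m,V \right)} = 2$
$f{\left(t,A \right)} = \frac{5}{2} + \frac{t}{8}$ ($f{\left(t,A \right)} = \frac{5}{2} - \frac{t \frac{1}{-4}}{2} = \frac{5}{2} - \frac{t \left(- \frac{1}{4}\right)}{2} = \frac{5}{2} - \frac{\left(- \frac{1}{4}\right) t}{2} = \frac{5}{2} + \frac{t}{8}$)
$- f{\left(v{\left(-13,-12 \right)},S{\left(- \frac{9}{-1} \right)} \right)} = - (\frac{5}{2} + \frac{1}{8} \cdot 2) = - (\frac{5}{2} + \frac{1}{4}) = \left(-1\right) \frac{11}{4} = - \frac{11}{4}$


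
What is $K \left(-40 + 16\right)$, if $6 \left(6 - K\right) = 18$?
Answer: $-72$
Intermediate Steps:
$K = 3$ ($K = 6 - 3 = 3$)
$K \left(-40 + 16\right) = 3 \left(-40 + 16\right) = 3 \left(-24\right) = -72$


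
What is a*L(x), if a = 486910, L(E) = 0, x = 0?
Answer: 0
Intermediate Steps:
a*L(x) = 486910*0 = 0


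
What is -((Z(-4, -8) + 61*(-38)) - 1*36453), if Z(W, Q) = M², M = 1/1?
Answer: 38770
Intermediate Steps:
M = 1
Z(W, Q) = 1 (Z(W, Q) = 1² = 1)
-((Z(-4, -8) + 61*(-38)) - 1*36453) = -((1 + 61*(-38)) - 1*36453) = -((1 - 2318) - 36453) = -(-2317 - 36453) = -1*(-38770) = 38770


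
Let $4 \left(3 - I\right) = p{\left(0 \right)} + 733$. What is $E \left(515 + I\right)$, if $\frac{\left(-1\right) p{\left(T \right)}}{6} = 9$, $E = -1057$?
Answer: $- \frac{1472401}{4} \approx -3.681 \cdot 10^{5}$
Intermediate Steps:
$p{\left(T \right)} = -54$ ($p{\left(T \right)} = \left(-6\right) 9 = -54$)
$I = - \frac{667}{4}$ ($I = 3 - \frac{-54 + 733}{4} = 3 - \frac{679}{4} = - \frac{667}{4} \approx -166.75$)
$E \left(515 + I\right) = - 1057 \left(515 - \frac{667}{4}\right) = \left(-1057\right) \frac{1393}{4} = - \frac{1472401}{4}$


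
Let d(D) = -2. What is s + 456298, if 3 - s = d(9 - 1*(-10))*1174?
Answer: 458649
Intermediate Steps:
s = 2351 (s = 3 - (-2)*1174 = 3 - 1*(-2348) = 3 + 2348 = 2351)
s + 456298 = 2351 + 456298 = 458649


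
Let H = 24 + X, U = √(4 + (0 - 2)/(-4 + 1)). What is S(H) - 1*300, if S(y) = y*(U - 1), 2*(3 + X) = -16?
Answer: -313 + 13*√42/3 ≈ -284.92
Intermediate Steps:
X = -11 (X = -3 + (½)*(-16) = -3 - 8 = -11)
U = √42/3 (U = √(4 - 2/(-3)) = √(4 - 2*(-⅓)) = √(4 + ⅔) = √(14/3) = √42/3 ≈ 2.1602)
H = 13 (H = 24 - 11 = 13)
S(y) = y*(-1 + √42/3) (S(y) = y*(√42/3 - 1) = y*(-1 + √42/3))
S(H) - 1*300 = (⅓)*13*(-3 + √42) - 1*300 = (-13 + 13*√42/3) - 300 = -313 + 13*√42/3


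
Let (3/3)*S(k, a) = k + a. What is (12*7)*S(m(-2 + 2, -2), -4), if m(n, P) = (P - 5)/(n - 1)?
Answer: 252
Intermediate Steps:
m(n, P) = (-5 + P)/(-1 + n)
S(k, a) = a + k (S(k, a) = k + a = a + k)
(12*7)*S(m(-2 + 2, -2), -4) = (12*7)*(-4 + (-5 - 2)/(-1 + (-2 + 2))) = 84*(-4 - 7/(-1 + 0)) = 84*(-4 - 7/(-1)) = 84*(-4 - 1*(-7)) = 84*(-4 + 7) = 84*3 = 252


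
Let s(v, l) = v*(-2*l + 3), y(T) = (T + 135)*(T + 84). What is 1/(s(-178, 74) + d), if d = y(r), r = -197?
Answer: 1/32816 ≈ 3.0473e-5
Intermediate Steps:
y(T) = (84 + T)*(135 + T) (y(T) = (135 + T)*(84 + T) = (84 + T)*(135 + T))
d = 7006 (d = 11340 + (-197)² + 219*(-197) = 11340 + 38809 - 43143 = 7006)
s(v, l) = v*(3 - 2*l)
1/(s(-178, 74) + d) = 1/(-178*(3 - 2*74) + 7006) = 1/(-178*(3 - 148) + 7006) = 1/(-178*(-145) + 7006) = 1/(25810 + 7006) = 1/32816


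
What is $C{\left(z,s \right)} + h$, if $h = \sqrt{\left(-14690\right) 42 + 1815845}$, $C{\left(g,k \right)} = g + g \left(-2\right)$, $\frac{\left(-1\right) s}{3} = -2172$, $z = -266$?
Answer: $266 + \sqrt{1198865} \approx 1360.9$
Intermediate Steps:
$s = 6516$ ($s = \left(-3\right) \left(-2172\right) = 6516$)
$C{\left(g,k \right)} = - g$ ($C{\left(g,k \right)} = g - 2 g = - g$)
$h = \sqrt{1198865}$ ($h = \sqrt{-616980 + 1815845} = \sqrt{1198865} \approx 1094.9$)
$C{\left(z,s \right)} + h = \left(-1\right) \left(-266\right) + \sqrt{1198865} = 266 + \sqrt{1198865}$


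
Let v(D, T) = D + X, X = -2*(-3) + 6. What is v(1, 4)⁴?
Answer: 28561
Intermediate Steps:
X = 12 (X = 6 + 6 = 12)
v(D, T) = 12 + D (v(D, T) = D + 12 = 12 + D)
v(1, 4)⁴ = (12 + 1)⁴ = 13⁴ = 28561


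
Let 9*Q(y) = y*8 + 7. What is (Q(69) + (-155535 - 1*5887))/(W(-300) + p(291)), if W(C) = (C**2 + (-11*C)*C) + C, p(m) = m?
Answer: 1452239/8100081 ≈ 0.17929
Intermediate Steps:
Q(y) = 7/9 + 8*y/9 (Q(y) = (y*8 + 7)/9 = (8*y + 7)/9 = (7 + 8*y)/9 = 7/9 + 8*y/9)
W(C) = C - 10*C**2 (W(C) = (C**2 - 11*C**2) + C = -10*C**2 + C = C - 10*C**2)
(Q(69) + (-155535 - 1*5887))/(W(-300) + p(291)) = ((7/9 + (8/9)*69) + (-155535 - 1*5887))/(-300*(1 - 10*(-300)) + 291) = ((7/9 + 184/3) + (-155535 - 5887))/(-300*(1 + 3000) + 291) = (559/9 - 161422)/(-300*3001 + 291) = -1452239/(9*(-900300 + 291)) = -1452239/9/(-900009) = -1452239/9*(-1/900009) = 1452239/8100081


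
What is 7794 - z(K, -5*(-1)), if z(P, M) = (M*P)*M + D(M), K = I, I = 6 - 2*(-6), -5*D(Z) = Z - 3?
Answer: 36722/5 ≈ 7344.4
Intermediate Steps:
D(Z) = ⅗ - Z/5 (D(Z) = -(Z - 3)/5 = -(-3 + Z)/5 = ⅗ - Z/5)
I = 18 (I = 6 + 12 = 18)
K = 18
z(P, M) = ⅗ - M/5 + P*M² (z(P, M) = (M*P)*M + (⅗ - M/5) = P*M² + (⅗ - M/5) = ⅗ - M/5 + P*M²)
7794 - z(K, -5*(-1)) = 7794 - (⅗ - (-1)*(-1) + 18*(-5*(-1))²) = 7794 - (⅗ - ⅕*5 + 18*5²) = 7794 - (⅗ - 1 + 18*25) = 7794 - (⅗ - 1 + 450) = 7794 - 1*2248/5 = 7794 - 2248/5 = 36722/5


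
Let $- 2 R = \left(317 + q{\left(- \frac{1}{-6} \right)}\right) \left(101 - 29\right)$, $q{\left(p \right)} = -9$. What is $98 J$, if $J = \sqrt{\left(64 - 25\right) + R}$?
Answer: $98 i \sqrt{11049} \approx 10301.0 i$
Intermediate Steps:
$R = -11088$ ($R = - \frac{\left(317 - 9\right) \left(101 - 29\right)}{2} = - \frac{308 \cdot 72}{2} = \left(- \frac{1}{2}\right) 22176 = -11088$)
$J = i \sqrt{11049}$ ($J = \sqrt{\left(64 - 25\right) - 11088} = \sqrt{39 - 11088} = \sqrt{-11049} = i \sqrt{11049} \approx 105.11 i$)
$98 J = 98 i \sqrt{11049}$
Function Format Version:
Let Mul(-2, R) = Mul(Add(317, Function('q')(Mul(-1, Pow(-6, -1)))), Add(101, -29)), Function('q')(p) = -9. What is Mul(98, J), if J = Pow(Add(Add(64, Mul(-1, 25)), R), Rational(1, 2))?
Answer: Mul(98, I, Pow(11049, Rational(1, 2))) ≈ Mul(10301., I)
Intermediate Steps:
R = -11088 (R = Mul(Rational(-1, 2), Mul(Add(317, -9), Add(101, -29))) = Mul(Rational(-1, 2), Mul(308, 72)) = Mul(Rational(-1, 2), 22176) = -11088)
J = Mul(I, Pow(11049, Rational(1, 2))) (J = Pow(Add(Add(64, Mul(-1, 25)), -11088), Rational(1, 2)) = Pow(Add(Add(64, -25), -11088), Rational(1, 2)) = Pow(Add(39, -11088), Rational(1, 2)) = Pow(-11049, Rational(1, 2)) = Mul(I, Pow(11049, Rational(1, 2))) ≈ Mul(105.11, I))
Mul(98, J) = Mul(98, Mul(I, Pow(11049, Rational(1, 2)))) = Mul(98, I, Pow(11049, Rational(1, 2)))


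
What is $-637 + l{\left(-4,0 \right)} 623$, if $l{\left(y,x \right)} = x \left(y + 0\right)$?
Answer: $-637$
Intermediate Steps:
$l{\left(y,x \right)} = x y$
$-637 + l{\left(-4,0 \right)} 623 = -637 + 0 \left(-4\right) 623 = -637 + 0 \cdot 623 = -637 + 0 = -637$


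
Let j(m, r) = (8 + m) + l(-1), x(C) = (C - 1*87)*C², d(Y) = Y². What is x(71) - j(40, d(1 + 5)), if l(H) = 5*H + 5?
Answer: -80704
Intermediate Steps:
l(H) = 5 + 5*H
x(C) = C²*(-87 + C) (x(C) = (C - 87)*C² = (-87 + C)*C² = C²*(-87 + C))
j(m, r) = 8 + m (j(m, r) = (8 + m) + (5 + 5*(-1)) = (8 + m) + (5 - 5) = (8 + m) + 0 = 8 + m)
x(71) - j(40, d(1 + 5)) = 71²*(-87 + 71) - (8 + 40) = 5041*(-16) - 1*48 = -80656 - 48 = -80704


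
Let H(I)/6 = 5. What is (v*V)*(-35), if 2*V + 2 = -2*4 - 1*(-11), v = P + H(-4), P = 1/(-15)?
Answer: -3143/6 ≈ -523.83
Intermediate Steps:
H(I) = 30 (H(I) = 6*5 = 30)
P = -1/15 ≈ -0.066667
v = 449/15 (v = -1/15 + 30 = 449/15 ≈ 29.933)
V = ½ (V = -1 + (-2*4 - 1*(-11))/2 = -1 + (-8 + 11)/2 = -1 + (½)*3 = -1 + 3/2 = ½ ≈ 0.50000)
(v*V)*(-35) = ((449/15)*(½))*(-35) = (449/30)*(-35) = -3143/6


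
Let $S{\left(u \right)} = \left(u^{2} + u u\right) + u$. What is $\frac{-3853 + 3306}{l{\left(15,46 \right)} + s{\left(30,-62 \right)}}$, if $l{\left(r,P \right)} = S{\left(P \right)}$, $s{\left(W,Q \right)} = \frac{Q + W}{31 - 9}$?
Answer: $- \frac{11}{86} \approx -0.12791$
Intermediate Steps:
$S{\left(u \right)} = u + 2 u^{2}$ ($S{\left(u \right)} = \left(u^{2} + u^{2}\right) + u = 2 u^{2} + u = u + 2 u^{2}$)
$s{\left(W,Q \right)} = \frac{Q}{22} + \frac{W}{22}$ ($s{\left(W,Q \right)} = \frac{Q + W}{22} = \left(Q + W\right) \frac{1}{22} = \frac{Q}{22} + \frac{W}{22}$)
$l{\left(r,P \right)} = P \left(1 + 2 P\right)$
$\frac{-3853 + 3306}{l{\left(15,46 \right)} + s{\left(30,-62 \right)}} = \frac{-3853 + 3306}{46 \left(1 + 2 \cdot 46\right) + \left(\frac{1}{22} \left(-62\right) + \frac{1}{22} \cdot 30\right)} = - \frac{547}{46 \left(1 + 92\right) + \left(- \frac{31}{11} + \frac{15}{11}\right)} = - \frac{547}{46 \cdot 93 - \frac{16}{11}} = - \frac{547}{4278 - \frac{16}{11}} = - \frac{547}{\frac{47042}{11}} = \left(-547\right) \frac{11}{47042} = - \frac{11}{86}$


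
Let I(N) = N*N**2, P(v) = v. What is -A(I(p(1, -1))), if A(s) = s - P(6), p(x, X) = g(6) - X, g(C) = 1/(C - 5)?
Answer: -2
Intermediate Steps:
g(C) = 1/(-5 + C)
p(x, X) = 1 - X (p(x, X) = 1/(-5 + 6) - X = 1/1 - X = 1 - X)
I(N) = N**3
A(s) = -6 + s (A(s) = s - 1*6 = s - 6 = -6 + s)
-A(I(p(1, -1))) = -(-6 + (1 - 1*(-1))**3) = -(-6 + (1 + 1)**3) = -(-6 + 2**3) = -(-6 + 8) = -1*2 = -2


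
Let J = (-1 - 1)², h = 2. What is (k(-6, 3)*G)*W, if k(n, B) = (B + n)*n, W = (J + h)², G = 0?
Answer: 0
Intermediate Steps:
J = 4 (J = (-2)² = 4)
W = 36 (W = (4 + 2)² = 6² = 36)
k(n, B) = n*(B + n)
(k(-6, 3)*G)*W = (-6*(3 - 6)*0)*36 = (-6*(-3)*0)*36 = (18*0)*36 = 0*36 = 0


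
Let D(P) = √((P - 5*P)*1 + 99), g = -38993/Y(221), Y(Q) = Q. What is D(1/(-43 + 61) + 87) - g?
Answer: 38993/221 + I*√2243/3 ≈ 176.44 + 15.787*I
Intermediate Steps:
g = -38993/221 ≈ -176.44
D(P) = √(99 - 4*P) (D(P) = √(-4*P*1 + 99) = √(-4*P + 99) = √(99 - 4*P))
D(1/(-43 + 61) + 87) - g = √(99 - 4*(1/(-43 + 61) + 87)) - 1*(-38993/221) = √(99 - 4*(1/18 + 87)) + 38993/221 = √(99 - 4*1567/18) + 38993/221 = √(99 - 3134/9) + 38993/221 = √(-2243/9) + 38993/221 = I*√2243/3 + 38993/221 = 38993/221 + I*√2243/3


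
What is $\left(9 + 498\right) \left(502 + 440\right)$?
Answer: $477594$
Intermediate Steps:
$\left(9 + 498\right) \left(502 + 440\right) = 507 \cdot 942 = 477594$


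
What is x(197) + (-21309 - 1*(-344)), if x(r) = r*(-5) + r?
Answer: -21753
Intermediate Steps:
x(r) = -4*r (x(r) = -5*r + r = -4*r)
x(197) + (-21309 - 1*(-344)) = -4*197 + (-21309 - 1*(-344)) = -788 + (-21309 + 344) = -788 - 20965 = -21753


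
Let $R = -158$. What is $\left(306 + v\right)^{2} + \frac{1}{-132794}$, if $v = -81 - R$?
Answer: $\frac{19479419065}{132794} \approx 1.4669 \cdot 10^{5}$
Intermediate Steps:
$v = 77$ ($v = -81 - -158 = -81 + 158 = 77$)
$\left(306 + v\right)^{2} + \frac{1}{-132794} = \left(306 + 77\right)^{2} + \frac{1}{-132794} = 383^{2} - \frac{1}{132794} = 146689 - \frac{1}{132794} = \frac{19479419065}{132794}$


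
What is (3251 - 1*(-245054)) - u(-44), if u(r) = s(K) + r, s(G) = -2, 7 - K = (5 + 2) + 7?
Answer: 248351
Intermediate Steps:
K = -7 (K = 7 - ((5 + 2) + 7) = 7 - (7 + 7) = 7 - 1*14 = 7 - 14 = -7)
u(r) = -2 + r
(3251 - 1*(-245054)) - u(-44) = (3251 - 1*(-245054)) - (-2 - 44) = (3251 + 245054) - 1*(-46) = 248305 + 46 = 248351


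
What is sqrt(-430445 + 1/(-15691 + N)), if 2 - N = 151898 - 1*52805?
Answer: I*sqrt(5671073069282962)/114782 ≈ 656.08*I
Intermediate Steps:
N = -99091 (N = 2 - (151898 - 1*52805) = 2 - (151898 - 52805) = 2 - 1*99093 = 2 - 99093 = -99091)
sqrt(-430445 + 1/(-15691 + N)) = sqrt(-430445 + 1/(-15691 - 99091)) = sqrt(-430445 + 1/(-114782)) = sqrt(-430445 - 1/114782) = sqrt(-49407337991/114782) = I*sqrt(5671073069282962)/114782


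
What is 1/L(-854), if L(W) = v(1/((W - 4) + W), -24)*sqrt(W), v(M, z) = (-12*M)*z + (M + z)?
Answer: 856*I*sqrt(854)/17667979 ≈ 0.0014158*I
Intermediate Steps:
v(M, z) = M + z - 12*M*z (v(M, z) = -12*M*z + (M + z) = M + z - 12*M*z)
L(W) = sqrt(W)*(-24 + 289/(-4 + 2*W)) (L(W) = (1/((W - 4) + W) - 24 - 12*(-24)/((W - 4) + W))*sqrt(W) = (1/((-4 + W) + W) - 24 - 12*(-24)/((-4 + W) + W))*sqrt(W) = (1/(-4 + 2*W) - 24 - 12*(-24)/(-4 + 2*W))*sqrt(W) = (1/(-4 + 2*W) - 24 + 288/(-4 + 2*W))*sqrt(W) = (-24 + 289/(-4 + 2*W))*sqrt(W) = sqrt(W)*(-24 + 289/(-4 + 2*W)))
1/L(-854) = 1/(sqrt(-854)*(385 - 48*(-854))/(2*(-2 - 854))) = 1/((1/2)*(I*sqrt(854))*(385 + 40992)/(-856)) = 1/((1/2)*(I*sqrt(854))*(-1/856)*41377) = 1/(-41377*I*sqrt(854)/1712) = 856*I*sqrt(854)/17667979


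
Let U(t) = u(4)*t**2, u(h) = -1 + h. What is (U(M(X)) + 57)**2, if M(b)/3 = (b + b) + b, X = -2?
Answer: 1058841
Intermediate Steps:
M(b) = 9*b (M(b) = 3*((b + b) + b) = 3*(2*b + b) = 3*(3*b) = 9*b)
U(t) = 3*t**2 (U(t) = (-1 + 4)*t**2 = 3*t**2)
(U(M(X)) + 57)**2 = (3*(9*(-2))**2 + 57)**2 = (3*(-18)**2 + 57)**2 = (3*324 + 57)**2 = (972 + 57)**2 = 1029**2 = 1058841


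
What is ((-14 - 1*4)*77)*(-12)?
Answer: 16632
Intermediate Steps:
((-14 - 1*4)*77)*(-12) = ((-14 - 4)*77)*(-12) = -18*77*(-12) = -1386*(-12) = 16632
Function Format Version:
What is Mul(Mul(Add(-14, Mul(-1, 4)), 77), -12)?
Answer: 16632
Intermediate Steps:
Mul(Mul(Add(-14, Mul(-1, 4)), 77), -12) = Mul(Mul(Add(-14, -4), 77), -12) = Mul(Mul(-18, 77), -12) = Mul(-1386, -12) = 16632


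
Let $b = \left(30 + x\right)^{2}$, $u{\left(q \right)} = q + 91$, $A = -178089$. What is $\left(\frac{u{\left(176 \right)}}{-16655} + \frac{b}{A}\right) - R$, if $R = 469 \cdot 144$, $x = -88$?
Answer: $- \frac{6907474554907}{102278355} \approx -67536.0$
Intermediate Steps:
$u{\left(q \right)} = 91 + q$
$b = 3364$ ($b = \left(30 - 88\right)^{2} = \left(-58\right)^{2} = 3364$)
$R = 67536$
$\left(\frac{u{\left(176 \right)}}{-16655} + \frac{b}{A}\right) - R = \left(\frac{91 + 176}{-16655} + \frac{3364}{-178089}\right) - 67536 = \left(267 \left(- \frac{1}{16655}\right) + 3364 \left(- \frac{1}{178089}\right)\right) - 67536 = \left(- \frac{267}{16655} - \frac{116}{6141}\right) - 67536 = - \frac{3571627}{102278355} - 67536 = - \frac{6907474554907}{102278355}$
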